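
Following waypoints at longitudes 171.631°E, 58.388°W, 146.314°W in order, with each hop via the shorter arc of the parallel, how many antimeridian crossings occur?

1

Leg 1: +171.631° → -58.388°, shortest Δλ = 129.981° (east) — crosses 180°.
Leg 2: -58.388° → -146.314°, shortest Δλ = -87.926° (west) — does not cross 180°.
Total crossings: 1.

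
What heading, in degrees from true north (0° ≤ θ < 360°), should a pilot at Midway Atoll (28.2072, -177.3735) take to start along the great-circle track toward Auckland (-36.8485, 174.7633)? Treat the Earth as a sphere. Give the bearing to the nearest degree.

187°

Δλ = 174.7633 − -177.3735 = 352.1368°; wrapped into (−180°, 180°]: -7.8632°.
θ = atan2( sin Δλ · cos φ₂ , cos φ₁ · sin φ₂ − sin φ₁ · cos φ₂ · cos Δλ )
  = atan2(-0.10948, -0.90316) = -173.089° → normalised to [0°, 360°): 186.911°.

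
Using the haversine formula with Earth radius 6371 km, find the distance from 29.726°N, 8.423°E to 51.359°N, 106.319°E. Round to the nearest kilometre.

Δλ = 106.319 − 8.423 = 97.896°.
Δφ = 51.359 − 29.726 = 21.633°.
a = sin²(Δφ/2) + cos φ₁ · cos φ₂ · sin²(Δλ/2) = 0.343598.
c = 2·atan2(√a, √(1−a)) = 1.25265 rad → d = 6371·c ≈ 7980.65 km.

7981 km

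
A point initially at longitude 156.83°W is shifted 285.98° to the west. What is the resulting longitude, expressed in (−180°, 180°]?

82.81°W

Start at -156.83°; shift −285.98° → -442.81°.
-442.81° lies outside (−180°, 180°]; add 360° → -82.81°.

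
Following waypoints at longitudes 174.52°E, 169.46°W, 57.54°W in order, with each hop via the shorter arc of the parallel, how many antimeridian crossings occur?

Leg 1: +174.52° → -169.46°, shortest Δλ = 16.02° (east) — crosses 180°.
Leg 2: -169.46° → -57.54°, shortest Δλ = 111.92° (east) — does not cross 180°.
Total crossings: 1.

1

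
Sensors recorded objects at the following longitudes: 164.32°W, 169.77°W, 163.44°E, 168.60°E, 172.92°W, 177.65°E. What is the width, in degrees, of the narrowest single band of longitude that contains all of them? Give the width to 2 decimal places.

Sort the longitudes: -172.92°, -169.77°, -164.32°, +163.44°, +168.60°, +177.65°.
Eastward gaps between consecutive values (wrapping around): 3.15°, 5.45°, 327.76°, 5.16°, 9.05°, 9.43°.
Largest gap = 327.76° ⇒ minimal covering band is its complement: 360° − 327.76° = 32.24°.
Band runs from +163.44° eastward to -164.32°, crossing the antimeridian.

32.24°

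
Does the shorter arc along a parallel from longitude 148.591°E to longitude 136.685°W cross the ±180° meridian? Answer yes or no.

Yes

Naïve |-136.685 − 148.591| = 285.276° > 180°, so the shorter arc goes the other way round — across 180°.
Signed shortest Δλ = ((-136.685 − 148.591 + 180) mod 360) − 180 = 74.724°.
Going east by 74.724° from +148.591° passes through 180° before reaching -136.685°.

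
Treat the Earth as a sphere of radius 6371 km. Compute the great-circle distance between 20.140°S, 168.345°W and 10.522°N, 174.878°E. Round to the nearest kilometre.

Δλ = 174.878 − -168.345 = 343.223°; wrapped into (−180°, 180°]: -16.777°.
Δφ = 10.522 − -20.140 = 30.662°.
a = sin²(Δφ/2) + cos φ₁ · cos φ₂ · sin²(Δλ/2) = 0.089550.
c = 2·atan2(√a, √(1−a)) = 0.60781 rad → d = 6371·c ≈ 3872.36 km.

3872 km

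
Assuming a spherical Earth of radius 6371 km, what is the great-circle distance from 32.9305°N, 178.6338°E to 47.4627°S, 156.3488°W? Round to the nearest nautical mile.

5012 nmi

Δλ = -156.3488 − 178.6338 = -334.9826°; wrapped into (−180°, 180°]: 25.0174°.
Δφ = -47.4627 − 32.9305 = -80.3932°.
a = sin²(Δφ/2) + cos φ₁ · cos φ₂ · sin²(Δλ/2) = 0.443176.
c = 2·atan2(√a, √(1−a)) = 1.45690 rad → d = 6371·c ≈ 9281.93 km ≈ 5011.84 nmi.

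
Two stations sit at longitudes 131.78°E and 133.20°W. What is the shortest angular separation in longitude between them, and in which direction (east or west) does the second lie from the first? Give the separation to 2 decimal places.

Raw difference: -133.20 − 131.78 = -264.98°.
Normalise into (−180°, 180°]: -264.98° + 360° = 95.02°.
Positive ⇒ the second point lies to the east; separation 95.02°.

95.02° east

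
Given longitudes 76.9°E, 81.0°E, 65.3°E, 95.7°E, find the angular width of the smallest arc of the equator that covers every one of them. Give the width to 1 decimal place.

Sort the longitudes: +65.3°, +76.9°, +81.0°, +95.7°.
Eastward gaps between consecutive values (wrapping around): 11.6°, 4.1°, 14.7°, 329.6°.
Largest gap = 329.6° ⇒ minimal covering band is its complement: 360° − 329.6° = 30.4°.
Band runs from +65.3° eastward to +95.7°.

30.4°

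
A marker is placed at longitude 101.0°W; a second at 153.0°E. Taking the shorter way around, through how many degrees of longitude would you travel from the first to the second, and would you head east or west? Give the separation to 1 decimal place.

Raw difference: 153.0 − -101.0 = 254.0°.
Normalise into (−180°, 180°]: 254.0° − 360° = -106.0°.
Negative ⇒ the second point lies to the west; separation 106.0°.

106.0° west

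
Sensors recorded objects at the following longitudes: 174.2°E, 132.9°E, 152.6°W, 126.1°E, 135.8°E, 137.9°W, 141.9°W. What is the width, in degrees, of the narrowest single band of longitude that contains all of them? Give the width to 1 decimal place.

96.0°

Sort the longitudes: -152.6°, -141.9°, -137.9°, +126.1°, +132.9°, +135.8°, +174.2°.
Eastward gaps between consecutive values (wrapping around): 10.7°, 4.0°, 264.0°, 6.8°, 2.9°, 38.4°, 33.2°.
Largest gap = 264.0° ⇒ minimal covering band is its complement: 360° − 264.0° = 96.0°.
Band runs from +126.1° eastward to -137.9°, crossing the antimeridian.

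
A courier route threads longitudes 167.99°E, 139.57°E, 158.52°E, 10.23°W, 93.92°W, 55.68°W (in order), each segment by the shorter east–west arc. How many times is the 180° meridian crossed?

0

Leg 1: +167.99° → +139.57°, shortest Δλ = -28.42° (west) — does not cross 180°.
Leg 2: +139.57° → +158.52°, shortest Δλ = 18.95° (east) — does not cross 180°.
Leg 3: +158.52° → -10.23°, shortest Δλ = -168.75° (west) — does not cross 180°.
Leg 4: -10.23° → -93.92°, shortest Δλ = -83.69° (west) — does not cross 180°.
Leg 5: -93.92° → -55.68°, shortest Δλ = 38.24° (east) — does not cross 180°.
Total crossings: 0.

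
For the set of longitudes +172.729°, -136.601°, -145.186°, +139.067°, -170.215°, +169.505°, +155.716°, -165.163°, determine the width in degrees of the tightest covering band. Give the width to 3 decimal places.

Sort the longitudes: -170.215°, -165.163°, -145.186°, -136.601°, +139.067°, +155.716°, +169.505°, +172.729°.
Eastward gaps between consecutive values (wrapping around): 5.052°, 19.977°, 8.585°, 275.668°, 16.649°, 13.789°, 3.224°, 17.056°.
Largest gap = 275.668° ⇒ minimal covering band is its complement: 360° − 275.668° = 84.332°.
Band runs from +139.067° eastward to -136.601°, crossing the antimeridian.

84.332°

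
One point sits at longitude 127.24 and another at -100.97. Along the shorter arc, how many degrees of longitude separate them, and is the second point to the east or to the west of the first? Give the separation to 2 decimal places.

Raw difference: -100.97 − 127.24 = -228.21°.
Normalise into (−180°, 180°]: -228.21° + 360° = 131.79°.
Positive ⇒ the second point lies to the east; separation 131.79°.

131.79° east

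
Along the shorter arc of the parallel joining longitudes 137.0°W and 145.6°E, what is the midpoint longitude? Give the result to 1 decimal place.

Signed shortest Δλ from -137.0° to +145.6° is -77.4°.
Midpoint longitude = -137.0° + (-77.4°)/2 = -137.0° − 38.7° = -175.7°.
(The naïve average (-137.0 + +145.6)/2 = 4.3° is on the wrong side of the globe.)

175.7°W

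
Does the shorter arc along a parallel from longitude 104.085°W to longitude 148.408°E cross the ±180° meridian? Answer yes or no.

Yes

Naïve |148.408 − -104.085| = 252.493° > 180°, so the shorter arc goes the other way round — across 180°.
Signed shortest Δλ = ((148.408 − -104.085 + 180) mod 360) − 180 = -107.507°.
Going west by 107.507° from -104.085° passes through 180° before reaching +148.408°.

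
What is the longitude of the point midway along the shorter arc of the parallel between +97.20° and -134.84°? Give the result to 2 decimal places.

Signed shortest Δλ from +97.20° to -134.84° is +127.96°.
Midpoint longitude = +97.20° + (+127.96°)/2 = +97.20° + 63.98° = +161.18°.
(The naïve average (+97.20 + -134.84)/2 = -18.82° is on the wrong side of the globe.)

+161.18°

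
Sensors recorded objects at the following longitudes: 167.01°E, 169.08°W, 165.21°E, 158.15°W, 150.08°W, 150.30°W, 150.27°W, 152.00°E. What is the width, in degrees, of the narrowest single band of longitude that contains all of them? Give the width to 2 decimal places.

57.92°

Sort the longitudes: -169.08°, -158.15°, -150.30°, -150.27°, -150.08°, +152.00°, +165.21°, +167.01°.
Eastward gaps between consecutive values (wrapping around): 10.93°, 7.85°, 0.03°, 0.19°, 302.08°, 13.21°, 1.80°, 23.91°.
Largest gap = 302.08° ⇒ minimal covering band is its complement: 360° − 302.08° = 57.92°.
Band runs from +152.00° eastward to -150.08°, crossing the antimeridian.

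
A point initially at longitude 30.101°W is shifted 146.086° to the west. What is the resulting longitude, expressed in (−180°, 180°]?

176.187°W

Start at -30.101°; shift −146.086° → -176.187°.
-176.187° already lies in (−180°, 180°].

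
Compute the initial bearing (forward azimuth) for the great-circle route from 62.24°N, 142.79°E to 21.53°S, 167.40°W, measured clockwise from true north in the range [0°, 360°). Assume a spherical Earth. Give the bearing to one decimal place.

134.7°

Δλ = -167.40 − 142.79 = -310.19°; wrapped into (−180°, 180°]: 49.81°.
θ = atan2( sin Δλ · cos φ₂ , cos φ₁ · sin φ₂ − sin φ₁ · cos φ₂ · cos Δλ )
  = atan2(0.71061, -0.70214) = 134.657° → normalised to [0°, 360°): 134.657°.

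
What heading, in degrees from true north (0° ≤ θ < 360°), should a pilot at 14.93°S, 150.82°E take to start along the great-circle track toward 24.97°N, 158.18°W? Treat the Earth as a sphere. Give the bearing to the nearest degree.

52°

Δλ = -158.18 − 150.82 = -309.00°; wrapped into (−180°, 180°]: 51.00°.
θ = atan2( sin Δλ · cos φ₂ , cos φ₁ · sin φ₂ − sin φ₁ · cos φ₂ · cos Δλ )
  = atan2(0.70451, 0.55487) = 51.776° → normalised to [0°, 360°): 51.776°.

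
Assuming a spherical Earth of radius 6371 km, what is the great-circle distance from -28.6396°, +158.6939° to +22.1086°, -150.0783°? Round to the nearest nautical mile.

4251 nmi

Δλ = -150.0783 − 158.6939 = -308.7722°; wrapped into (−180°, 180°]: 51.2278°.
Δφ = 22.1086 − -28.6396 = 50.7482°.
a = sin²(Δφ/2) + cos φ₁ · cos φ₂ · sin²(Δλ/2) = 0.335597.
c = 2·atan2(√a, √(1−a)) = 1.23576 rad → d = 6371·c ≈ 7873.01 km ≈ 4251.08 nmi.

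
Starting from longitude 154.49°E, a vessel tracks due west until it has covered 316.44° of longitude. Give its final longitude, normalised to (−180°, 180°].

161.95°W

Start at +154.49°; shift −316.44° → -161.95°.
-161.95° already lies in (−180°, 180°].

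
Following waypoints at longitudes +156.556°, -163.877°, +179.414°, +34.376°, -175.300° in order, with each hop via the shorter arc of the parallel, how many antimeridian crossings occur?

3

Leg 1: +156.556° → -163.877°, shortest Δλ = 39.567° (east) — crosses 180°.
Leg 2: -163.877° → +179.414°, shortest Δλ = -16.709° (west) — crosses 180°.
Leg 3: +179.414° → +34.376°, shortest Δλ = -145.038° (west) — does not cross 180°.
Leg 4: +34.376° → -175.300°, shortest Δλ = 150.324° (east) — crosses 180°.
Total crossings: 3.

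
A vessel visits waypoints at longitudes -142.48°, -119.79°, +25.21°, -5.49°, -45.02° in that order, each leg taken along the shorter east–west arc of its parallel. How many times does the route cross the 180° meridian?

Leg 1: -142.48° → -119.79°, shortest Δλ = 22.69° (east) — does not cross 180°.
Leg 2: -119.79° → +25.21°, shortest Δλ = 145.0° (east) — does not cross 180°.
Leg 3: +25.21° → -5.49°, shortest Δλ = -30.7° (west) — does not cross 180°.
Leg 4: -5.49° → -45.02°, shortest Δλ = -39.53° (west) — does not cross 180°.
Total crossings: 0.

0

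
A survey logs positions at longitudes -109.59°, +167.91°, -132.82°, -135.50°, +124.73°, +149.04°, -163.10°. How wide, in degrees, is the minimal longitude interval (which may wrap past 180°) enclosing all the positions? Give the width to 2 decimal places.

Sort the longitudes: -163.10°, -135.50°, -132.82°, -109.59°, +124.73°, +149.04°, +167.91°.
Eastward gaps between consecutive values (wrapping around): 27.60°, 2.68°, 23.23°, 234.32°, 24.31°, 18.87°, 28.99°.
Largest gap = 234.32° ⇒ minimal covering band is its complement: 360° − 234.32° = 125.68°.
Band runs from +124.73° eastward to -109.59°, crossing the antimeridian.

125.68°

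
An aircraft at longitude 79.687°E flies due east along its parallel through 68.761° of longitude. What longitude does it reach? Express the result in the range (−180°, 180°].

Start at +79.687°; shift +68.761° → +148.448°.
+148.448° already lies in (−180°, 180°].

148.448°E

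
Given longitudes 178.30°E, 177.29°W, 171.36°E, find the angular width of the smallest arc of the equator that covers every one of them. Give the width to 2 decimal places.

Sort the longitudes: -177.29°, +171.36°, +178.30°.
Eastward gaps between consecutive values (wrapping around): 348.65°, 6.94°, 4.41°.
Largest gap = 348.65° ⇒ minimal covering band is its complement: 360° − 348.65° = 11.35°.
Band runs from +171.36° eastward to -177.29°, crossing the antimeridian.

11.35°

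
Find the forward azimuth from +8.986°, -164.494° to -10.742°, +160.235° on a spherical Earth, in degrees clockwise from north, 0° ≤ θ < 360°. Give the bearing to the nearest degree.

Δλ = 160.235 − -164.494 = 324.729°; wrapped into (−180°, 180°]: -35.271°.
θ = atan2( sin Δλ · cos φ₂ , cos φ₁ · sin φ₂ − sin φ₁ · cos φ₂ · cos Δλ )
  = atan2(-0.56733, -0.30939) = -118.605° → normalised to [0°, 360°): 241.395°.

241°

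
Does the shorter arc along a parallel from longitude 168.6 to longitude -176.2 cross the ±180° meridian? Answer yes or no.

Naïve |-176.2 − 168.6| = 344.8° > 180°, so the shorter arc goes the other way round — across 180°.
Signed shortest Δλ = ((-176.2 − 168.6 + 180) mod 360) − 180 = 15.2°.
Going east by 15.2° from +168.6° passes through 180° before reaching -176.2°.

Yes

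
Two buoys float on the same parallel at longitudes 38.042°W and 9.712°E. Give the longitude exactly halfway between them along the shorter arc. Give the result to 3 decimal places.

14.165°W

Signed shortest Δλ from -38.042° to +9.712° is +47.754°.
Midpoint longitude = -38.042° + (+47.754°)/2 = -38.042° + 23.877° = -14.165°.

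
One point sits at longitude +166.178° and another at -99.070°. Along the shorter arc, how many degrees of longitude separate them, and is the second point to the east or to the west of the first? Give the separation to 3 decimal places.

94.752° east

Raw difference: -99.070 − 166.178 = -265.248°.
Normalise into (−180°, 180°]: -265.248° + 360° = 94.752°.
Positive ⇒ the second point lies to the east; separation 94.752°.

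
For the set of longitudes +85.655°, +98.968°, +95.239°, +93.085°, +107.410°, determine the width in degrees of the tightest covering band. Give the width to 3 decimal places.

Sort the longitudes: +85.655°, +93.085°, +95.239°, +98.968°, +107.410°.
Eastward gaps between consecutive values (wrapping around): 7.430°, 2.154°, 3.729°, 8.442°, 338.245°.
Largest gap = 338.245° ⇒ minimal covering band is its complement: 360° − 338.245° = 21.755°.
Band runs from +85.655° eastward to +107.410°.

21.755°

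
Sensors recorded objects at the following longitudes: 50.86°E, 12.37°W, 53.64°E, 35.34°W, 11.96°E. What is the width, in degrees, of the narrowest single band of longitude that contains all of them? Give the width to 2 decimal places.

Sort the longitudes: -35.34°, -12.37°, +11.96°, +50.86°, +53.64°.
Eastward gaps between consecutive values (wrapping around): 22.97°, 24.33°, 38.90°, 2.78°, 271.02°.
Largest gap = 271.02° ⇒ minimal covering band is its complement: 360° − 271.02° = 88.98°.
Band runs from -35.34° eastward to +53.64°.

88.98°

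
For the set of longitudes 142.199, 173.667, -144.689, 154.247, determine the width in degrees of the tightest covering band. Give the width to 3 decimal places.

73.112°

Sort the longitudes: -144.689°, +142.199°, +154.247°, +173.667°.
Eastward gaps between consecutive values (wrapping around): 286.888°, 12.048°, 19.420°, 41.644°.
Largest gap = 286.888° ⇒ minimal covering band is its complement: 360° − 286.888° = 73.112°.
Band runs from +142.199° eastward to -144.689°, crossing the antimeridian.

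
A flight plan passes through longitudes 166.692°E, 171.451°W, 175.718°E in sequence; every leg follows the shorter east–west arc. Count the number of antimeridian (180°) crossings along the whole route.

Leg 1: +166.692° → -171.451°, shortest Δλ = 21.857° (east) — crosses 180°.
Leg 2: -171.451° → +175.718°, shortest Δλ = -12.831° (west) — crosses 180°.
Total crossings: 2.

2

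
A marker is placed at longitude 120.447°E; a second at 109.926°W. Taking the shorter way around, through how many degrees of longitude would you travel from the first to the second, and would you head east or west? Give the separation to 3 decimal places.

Raw difference: -109.926 − 120.447 = -230.373°.
Normalise into (−180°, 180°]: -230.373° + 360° = 129.627°.
Positive ⇒ the second point lies to the east; separation 129.627°.

129.627° east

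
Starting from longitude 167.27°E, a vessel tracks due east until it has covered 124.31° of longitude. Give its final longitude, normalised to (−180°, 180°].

68.42°W

Start at +167.27°; shift +124.31° → +291.58°.
+291.58° lies outside (−180°, 180°]; subtract 360° → -68.42°.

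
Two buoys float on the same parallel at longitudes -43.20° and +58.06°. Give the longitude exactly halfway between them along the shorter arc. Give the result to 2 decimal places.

+7.43°

Signed shortest Δλ from -43.20° to +58.06° is +101.26°.
Midpoint longitude = -43.20° + (+101.26°)/2 = -43.20° + 50.63° = +7.43°.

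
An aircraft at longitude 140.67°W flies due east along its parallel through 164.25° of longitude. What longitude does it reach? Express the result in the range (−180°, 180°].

23.58°E

Start at -140.67°; shift +164.25° → +23.58°.
+23.58° already lies in (−180°, 180°].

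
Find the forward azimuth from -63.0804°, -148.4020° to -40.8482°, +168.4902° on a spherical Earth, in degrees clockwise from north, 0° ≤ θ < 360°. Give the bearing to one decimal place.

290.8°

Δλ = 168.4902 − -148.4020 = 316.8922°; wrapped into (−180°, 180°]: -43.1078°.
θ = atan2( sin Δλ · cos φ₂ , cos φ₁ · sin φ₂ − sin φ₁ · cos φ₂ · cos Δλ )
  = atan2(-0.51693, 0.19630) = -69.206° → normalised to [0°, 360°): 290.794°.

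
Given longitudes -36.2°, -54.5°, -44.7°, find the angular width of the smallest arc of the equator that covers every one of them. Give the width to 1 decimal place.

18.3°

Sort the longitudes: -54.5°, -44.7°, -36.2°.
Eastward gaps between consecutive values (wrapping around): 9.8°, 8.5°, 341.7°.
Largest gap = 341.7° ⇒ minimal covering band is its complement: 360° − 341.7° = 18.3°.
Band runs from -54.5° eastward to -36.2°.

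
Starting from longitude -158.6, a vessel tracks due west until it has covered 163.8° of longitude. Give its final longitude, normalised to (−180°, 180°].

+37.6°

Start at -158.6°; shift −163.8° → -322.4°.
-322.4° lies outside (−180°, 180°]; add 360° → +37.6°.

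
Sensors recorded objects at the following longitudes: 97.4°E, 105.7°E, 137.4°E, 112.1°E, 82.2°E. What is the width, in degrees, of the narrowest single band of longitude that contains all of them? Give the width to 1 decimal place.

55.2°

Sort the longitudes: +82.2°, +97.4°, +105.7°, +112.1°, +137.4°.
Eastward gaps between consecutive values (wrapping around): 15.2°, 8.3°, 6.4°, 25.3°, 304.8°.
Largest gap = 304.8° ⇒ minimal covering band is its complement: 360° − 304.8° = 55.2°.
Band runs from +82.2° eastward to +137.4°.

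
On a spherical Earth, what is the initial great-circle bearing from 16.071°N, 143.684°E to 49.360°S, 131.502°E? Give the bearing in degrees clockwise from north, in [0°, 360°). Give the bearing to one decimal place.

188.6°

Δλ = 131.502 − 143.684 = -12.182°.
θ = atan2( sin Δλ · cos φ₂ , cos φ₁ · sin φ₂ − sin φ₁ · cos φ₂ · cos Δλ )
  = atan2(-0.13744, -0.90540) = -171.369° → normalised to [0°, 360°): 188.631°.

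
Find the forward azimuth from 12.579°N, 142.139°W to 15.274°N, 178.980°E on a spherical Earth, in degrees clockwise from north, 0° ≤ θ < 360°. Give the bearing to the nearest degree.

Δλ = 178.980 − -142.139 = 321.119°; wrapped into (−180°, 180°]: -38.881°.
θ = atan2( sin Δλ · cos φ₂ , cos φ₁ · sin φ₂ − sin φ₁ · cos φ₂ · cos Δλ )
  = atan2(-0.60553, 0.09357) = -81.216° → normalised to [0°, 360°): 278.784°.

279°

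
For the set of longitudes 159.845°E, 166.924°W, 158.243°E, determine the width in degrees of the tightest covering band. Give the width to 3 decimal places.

34.833°

Sort the longitudes: -166.924°, +158.243°, +159.845°.
Eastward gaps between consecutive values (wrapping around): 325.167°, 1.602°, 33.231°.
Largest gap = 325.167° ⇒ minimal covering band is its complement: 360° − 325.167° = 34.833°.
Band runs from +158.243° eastward to -166.924°, crossing the antimeridian.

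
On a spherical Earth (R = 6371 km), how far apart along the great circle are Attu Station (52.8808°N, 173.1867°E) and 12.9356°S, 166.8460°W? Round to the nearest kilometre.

Δλ = -166.8460 − 173.1867 = -340.0327°; wrapped into (−180°, 180°]: 19.9673°.
Δφ = -12.9356 − 52.8808 = -65.8164°.
a = sin²(Δφ/2) + cos φ₁ · cos φ₂ · sin²(Δλ/2) = 0.312847.
c = 2·atan2(√a, √(1−a)) = 1.18715 rad → d = 6371·c ≈ 7563.32 km.

7563 km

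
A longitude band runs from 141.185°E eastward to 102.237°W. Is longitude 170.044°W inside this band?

Band width going east from +141.185° to -102.237°: ((-102.237 − 141.185) mod 360) = 116.578°.
Offset of -170.044° east of the west edge: ((-170.044 − 141.185) mod 360) = 48.771°.
48.771° ≤ 116.578° ⇒ inside.

Yes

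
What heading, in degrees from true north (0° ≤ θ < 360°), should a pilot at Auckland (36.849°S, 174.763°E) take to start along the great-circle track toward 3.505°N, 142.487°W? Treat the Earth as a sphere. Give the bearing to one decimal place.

Δλ = -142.487 − 174.763 = -317.250°; wrapped into (−180°, 180°]: 42.750°.
θ = atan2( sin Δλ · cos φ₂ , cos φ₁ · sin φ₂ − sin φ₁ · cos φ₂ · cos Δλ )
  = atan2(0.67753, 0.48848) = 54.210° → normalised to [0°, 360°): 54.210°.

54.2°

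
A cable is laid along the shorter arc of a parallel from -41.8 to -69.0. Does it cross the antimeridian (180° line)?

No

Signed shortest Δλ = ((-69.0 − -41.8 + 180) mod 360) − 180 = -27.2°.
Going west by 27.2° from -41.8° reaches -69.0° without touching 180°.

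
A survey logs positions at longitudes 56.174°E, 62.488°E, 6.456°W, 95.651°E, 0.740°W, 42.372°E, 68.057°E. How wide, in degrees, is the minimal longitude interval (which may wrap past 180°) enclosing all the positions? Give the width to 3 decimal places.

Sort the longitudes: -6.456°, -0.740°, +42.372°, +56.174°, +62.488°, +68.057°, +95.651°.
Eastward gaps between consecutive values (wrapping around): 5.716°, 43.112°, 13.802°, 6.314°, 5.569°, 27.594°, 257.893°.
Largest gap = 257.893° ⇒ minimal covering band is its complement: 360° − 257.893° = 102.107°.
Band runs from -6.456° eastward to +95.651°.

102.107°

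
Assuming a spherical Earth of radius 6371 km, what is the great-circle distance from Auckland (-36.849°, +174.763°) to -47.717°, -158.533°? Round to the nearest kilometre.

2489 km

Δλ = -158.533 − 174.763 = -333.296°; wrapped into (−180°, 180°]: 26.704°.
Δφ = -47.717 − -36.849 = -10.868°.
a = sin²(Δφ/2) + cos φ₁ · cos φ₂ · sin²(Δλ/2) = 0.037680.
c = 2·atan2(√a, √(1−a)) = 0.39071 rad → d = 6371·c ≈ 2489.19 km.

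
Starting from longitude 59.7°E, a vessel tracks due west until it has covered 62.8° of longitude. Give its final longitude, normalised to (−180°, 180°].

3.1°W

Start at +59.7°; shift −62.8° → -3.1°.
-3.1° already lies in (−180°, 180°].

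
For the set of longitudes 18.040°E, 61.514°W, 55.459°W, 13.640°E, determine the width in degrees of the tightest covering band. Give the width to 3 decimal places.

79.554°

Sort the longitudes: -61.514°, -55.459°, +13.640°, +18.040°.
Eastward gaps between consecutive values (wrapping around): 6.055°, 69.099°, 4.400°, 280.446°.
Largest gap = 280.446° ⇒ minimal covering band is its complement: 360° − 280.446° = 79.554°.
Band runs from -61.514° eastward to +18.040°.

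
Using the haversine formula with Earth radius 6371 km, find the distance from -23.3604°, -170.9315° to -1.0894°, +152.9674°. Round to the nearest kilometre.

Δλ = 152.9674 − -170.9315 = 323.8989°; wrapped into (−180°, 180°]: -36.1011°.
Δφ = -1.0894 − -23.3604 = 22.2710°.
a = sin²(Δφ/2) + cos φ₁ · cos φ₂ · sin²(Δλ/2) = 0.125424.
c = 2·atan2(√a, √(1−a)) = 0.72401 rad → d = 6371·c ≈ 4612.70 km.

4613 km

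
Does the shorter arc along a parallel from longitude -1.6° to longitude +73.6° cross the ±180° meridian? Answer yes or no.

Signed shortest Δλ = ((73.6 − -1.6 + 180) mod 360) − 180 = 75.2°.
Going east by 75.2° from -1.6° reaches +73.6° without touching 180°.

No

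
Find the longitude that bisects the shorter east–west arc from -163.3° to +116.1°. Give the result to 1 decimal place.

Signed shortest Δλ from -163.3° to +116.1° is -80.6°.
Midpoint longitude = -163.3° + (-80.6°)/2 = -163.3° − 40.3° = -203.6°.
Normalise into (−180°, 180°]: +156.4°.
(The naïve average (-163.3 + +116.1)/2 = -23.6° is on the wrong side of the globe.)

+156.4°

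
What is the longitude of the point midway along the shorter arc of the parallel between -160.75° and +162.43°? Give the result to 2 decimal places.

Signed shortest Δλ from -160.75° to +162.43° is -36.82°.
Midpoint longitude = -160.75° + (-36.82°)/2 = -160.75° − 18.41° = -179.16°.
(The naïve average (-160.75 + +162.43)/2 = 0.84° is on the wrong side of the globe.)

-179.16°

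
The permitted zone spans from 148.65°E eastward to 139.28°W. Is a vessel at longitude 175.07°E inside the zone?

Yes

Band width going east from +148.65° to -139.28°: ((-139.28 − 148.65) mod 360) = 72.07°.
Offset of +175.07° east of the west edge: ((175.07 − 148.65) mod 360) = 26.42°.
26.42° ≤ 72.07° ⇒ inside.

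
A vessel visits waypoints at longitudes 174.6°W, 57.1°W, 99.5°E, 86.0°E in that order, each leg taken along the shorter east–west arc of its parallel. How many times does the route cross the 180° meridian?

0

Leg 1: -174.6° → -57.1°, shortest Δλ = 117.5° (east) — does not cross 180°.
Leg 2: -57.1° → +99.5°, shortest Δλ = 156.6° (east) — does not cross 180°.
Leg 3: +99.5° → +86.0°, shortest Δλ = -13.5° (west) — does not cross 180°.
Total crossings: 0.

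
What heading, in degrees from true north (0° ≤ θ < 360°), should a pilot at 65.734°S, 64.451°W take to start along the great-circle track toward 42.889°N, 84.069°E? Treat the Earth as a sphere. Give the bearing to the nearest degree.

127°

Δλ = 84.069 − -64.451 = 148.520°.
θ = atan2( sin Δλ · cos φ₂ , cos φ₁ · sin φ₂ − sin φ₁ · cos φ₂ · cos Δλ )
  = atan2(0.38260, -0.28993) = 127.155° → normalised to [0°, 360°): 127.155°.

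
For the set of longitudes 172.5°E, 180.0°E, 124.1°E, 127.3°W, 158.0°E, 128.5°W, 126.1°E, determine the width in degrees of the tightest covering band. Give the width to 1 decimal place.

108.6°

Sort the longitudes: -128.5°, -127.3°, +124.1°, +126.1°, +158.0°, +172.5°, +180.0°.
Eastward gaps between consecutive values (wrapping around): 1.2°, 251.4°, 2.0°, 31.9°, 14.5°, 7.5°, 51.5°.
Largest gap = 251.4° ⇒ minimal covering band is its complement: 360° − 251.4° = 108.6°.
Band runs from +124.1° eastward to -127.3°, crossing the antimeridian.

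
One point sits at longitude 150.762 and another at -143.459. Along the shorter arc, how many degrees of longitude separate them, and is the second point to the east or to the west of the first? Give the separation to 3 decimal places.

65.779° east

Raw difference: -143.459 − 150.762 = -294.221°.
Normalise into (−180°, 180°]: -294.221° + 360° = 65.779°.
Positive ⇒ the second point lies to the east; separation 65.779°.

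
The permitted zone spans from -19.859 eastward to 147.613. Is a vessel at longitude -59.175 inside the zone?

No

Band width going east from -19.859° to +147.613°: ((147.613 − -19.859) mod 360) = 167.472°.
Offset of -59.175° east of the west edge: ((-59.175 − -19.859) mod 360) = 320.684°.
320.684° > 167.472° ⇒ outside.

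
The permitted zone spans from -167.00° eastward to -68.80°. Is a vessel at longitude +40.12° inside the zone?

No

Band width going east from -167.00° to -68.80°: ((-68.80 − -167.00) mod 360) = 98.20°.
Offset of +40.12° east of the west edge: ((40.12 − -167.00) mod 360) = 207.12°.
207.12° > 98.20° ⇒ outside.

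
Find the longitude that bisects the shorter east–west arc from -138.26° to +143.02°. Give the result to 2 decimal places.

-177.62°

Signed shortest Δλ from -138.26° to +143.02° is -78.72°.
Midpoint longitude = -138.26° + (-78.72°)/2 = -138.26° − 39.36° = -177.62°.
(The naïve average (-138.26 + +143.02)/2 = 2.38° is on the wrong side of the globe.)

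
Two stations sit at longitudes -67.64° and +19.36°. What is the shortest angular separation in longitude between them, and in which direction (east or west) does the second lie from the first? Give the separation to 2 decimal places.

87.00° east

Raw difference: 19.36 − -67.64 = 87.0°.
Normalise into (−180°, 180°]: 87.0° stays 87.0°.
Positive ⇒ the second point lies to the east; separation 87.00°.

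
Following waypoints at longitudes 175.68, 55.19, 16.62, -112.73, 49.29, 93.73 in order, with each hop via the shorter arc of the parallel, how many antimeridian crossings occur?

0

Leg 1: +175.68° → +55.19°, shortest Δλ = -120.49° (west) — does not cross 180°.
Leg 2: +55.19° → +16.62°, shortest Δλ = -38.57° (west) — does not cross 180°.
Leg 3: +16.62° → -112.73°, shortest Δλ = -129.35° (west) — does not cross 180°.
Leg 4: -112.73° → +49.29°, shortest Δλ = 162.02° (east) — does not cross 180°.
Leg 5: +49.29° → +93.73°, shortest Δλ = 44.44° (east) — does not cross 180°.
Total crossings: 0.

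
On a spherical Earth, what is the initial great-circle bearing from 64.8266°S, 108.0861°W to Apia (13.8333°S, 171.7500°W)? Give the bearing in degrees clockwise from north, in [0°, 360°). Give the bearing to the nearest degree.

288°

Δλ = -171.7500 − -108.0861 = -63.6639°.
θ = atan2( sin Δλ · cos φ₂ , cos φ₁ · sin φ₂ − sin φ₁ · cos φ₂ · cos Δλ )
  = atan2(-0.87021, 0.28815) = -71.679° → normalised to [0°, 360°): 288.321°.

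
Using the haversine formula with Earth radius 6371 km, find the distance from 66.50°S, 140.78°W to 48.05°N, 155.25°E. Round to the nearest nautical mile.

7469 nmi

Δλ = 155.25 − -140.78 = 296.03°; wrapped into (−180°, 180°]: -63.97°.
Δφ = 48.05 − -66.50 = 114.55°.
a = sin²(Δφ/2) + cos φ₁ · cos φ₂ · sin²(Δλ/2) = 0.782534.
c = 2·atan2(√a, √(1−a)) = 2.17131 rad → d = 6371·c ≈ 13833.43 km ≈ 7469.45 nmi.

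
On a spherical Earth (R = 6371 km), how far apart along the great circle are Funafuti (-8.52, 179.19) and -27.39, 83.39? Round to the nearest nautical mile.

Δλ = 83.39 − 179.19 = -95.80°.
Δφ = -27.39 − -8.52 = -18.87°.
a = sin²(Δφ/2) + cos φ₁ · cos φ₂ · sin²(Δλ/2) = 0.510290.
c = 2·atan2(√a, √(1−a)) = 1.59138 rad → d = 6371·c ≈ 10138.66 km ≈ 5474.44 nmi.

5474 nmi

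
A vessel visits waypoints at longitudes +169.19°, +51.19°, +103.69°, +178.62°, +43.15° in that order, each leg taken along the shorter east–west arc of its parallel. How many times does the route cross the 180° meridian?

0

Leg 1: +169.19° → +51.19°, shortest Δλ = -118.0° (west) — does not cross 180°.
Leg 2: +51.19° → +103.69°, shortest Δλ = 52.5° (east) — does not cross 180°.
Leg 3: +103.69° → +178.62°, shortest Δλ = 74.93° (east) — does not cross 180°.
Leg 4: +178.62° → +43.15°, shortest Δλ = -135.47° (west) — does not cross 180°.
Total crossings: 0.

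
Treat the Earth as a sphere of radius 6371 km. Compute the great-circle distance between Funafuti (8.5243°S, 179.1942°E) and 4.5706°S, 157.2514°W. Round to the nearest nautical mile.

1424 nmi

Δλ = -157.2514 − 179.1942 = -336.4456°; wrapped into (−180°, 180°]: 23.5544°.
Δφ = -4.5706 − -8.5243 = 3.9537°.
a = sin²(Δφ/2) + cos φ₁ · cos φ₂ · sin²(Δλ/2) = 0.042258.
c = 2·atan2(√a, √(1−a)) = 0.41409 rad → d = 6371·c ≈ 2638.16 km ≈ 1424.49 nmi.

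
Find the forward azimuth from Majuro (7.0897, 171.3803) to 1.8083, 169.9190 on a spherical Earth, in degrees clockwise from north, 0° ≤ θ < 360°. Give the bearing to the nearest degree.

Δλ = 169.9190 − 171.3803 = -1.4613°.
θ = atan2( sin Δλ · cos φ₂ , cos φ₁ · sin φ₂ − sin φ₁ · cos φ₂ · cos Δλ )
  = atan2(-0.02549, -0.09201) = -164.516° → normalised to [0°, 360°): 195.484°.

195°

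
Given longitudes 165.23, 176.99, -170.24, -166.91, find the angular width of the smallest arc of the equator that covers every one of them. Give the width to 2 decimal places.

27.86°

Sort the longitudes: -170.24°, -166.91°, +165.23°, +176.99°.
Eastward gaps between consecutive values (wrapping around): 3.33°, 332.14°, 11.76°, 12.77°.
Largest gap = 332.14° ⇒ minimal covering band is its complement: 360° − 332.14° = 27.86°.
Band runs from +165.23° eastward to -166.91°, crossing the antimeridian.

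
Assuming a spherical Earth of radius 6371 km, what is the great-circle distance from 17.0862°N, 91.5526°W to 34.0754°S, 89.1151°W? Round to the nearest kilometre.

Δλ = -89.1151 − -91.5526 = 2.4375°.
Δφ = -34.0754 − 17.0862 = -51.1616°.
a = sin²(Δφ/2) + cos φ₁ · cos φ₂ · sin²(Δλ/2) = 0.186795.
c = 2·atan2(√a, √(1−a)) = 0.89386 rad → d = 6371·c ≈ 5694.77 km.

5695 km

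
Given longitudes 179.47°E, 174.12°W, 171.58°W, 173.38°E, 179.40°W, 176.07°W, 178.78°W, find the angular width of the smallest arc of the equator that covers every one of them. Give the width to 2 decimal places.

15.04°

Sort the longitudes: -179.40°, -178.78°, -176.07°, -174.12°, -171.58°, +173.38°, +179.47°.
Eastward gaps between consecutive values (wrapping around): 0.62°, 2.71°, 1.95°, 2.54°, 344.96°, 6.09°, 1.13°.
Largest gap = 344.96° ⇒ minimal covering band is its complement: 360° − 344.96° = 15.04°.
Band runs from +173.38° eastward to -171.58°, crossing the antimeridian.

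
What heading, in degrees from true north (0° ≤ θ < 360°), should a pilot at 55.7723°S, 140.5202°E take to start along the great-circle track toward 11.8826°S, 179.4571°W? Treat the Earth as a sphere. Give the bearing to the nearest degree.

51°

Δλ = -179.4571 − 140.5202 = -319.9773°; wrapped into (−180°, 180°]: 40.0227°.
θ = atan2( sin Δλ · cos φ₂ , cos φ₁ · sin φ₂ − sin φ₁ · cos φ₂ · cos Δλ )
  = atan2(0.62931, 0.50377) = 51.322° → normalised to [0°, 360°): 51.322°.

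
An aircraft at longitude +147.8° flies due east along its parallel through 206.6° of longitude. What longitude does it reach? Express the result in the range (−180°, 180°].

Start at +147.8°; shift +206.6° → +354.4°.
+354.4° lies outside (−180°, 180°]; subtract 360° → -5.6°.

-5.6°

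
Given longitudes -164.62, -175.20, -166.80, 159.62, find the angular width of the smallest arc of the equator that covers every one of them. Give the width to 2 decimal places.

Sort the longitudes: -175.20°, -166.80°, -164.62°, +159.62°.
Eastward gaps between consecutive values (wrapping around): 8.40°, 2.18°, 324.24°, 25.18°.
Largest gap = 324.24° ⇒ minimal covering band is its complement: 360° − 324.24° = 35.76°.
Band runs from +159.62° eastward to -164.62°, crossing the antimeridian.

35.76°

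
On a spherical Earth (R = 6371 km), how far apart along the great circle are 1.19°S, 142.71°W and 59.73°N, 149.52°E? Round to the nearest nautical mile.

Δλ = 149.52 − -142.71 = 292.23°; wrapped into (−180°, 180°]: -67.77°.
Δφ = 59.73 − -1.19 = 60.92°.
a = sin²(Δφ/2) + cos φ₁ · cos φ₂ · sin²(Δλ/2) = 0.413636.
c = 2·atan2(√a, √(1−a)) = 1.39720 rad → d = 6371·c ≈ 8901.55 km ≈ 4806.45 nmi.

4806 nmi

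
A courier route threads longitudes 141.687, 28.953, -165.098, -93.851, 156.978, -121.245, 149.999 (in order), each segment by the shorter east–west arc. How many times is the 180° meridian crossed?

Leg 1: +141.687° → +28.953°, shortest Δλ = -112.734° (west) — does not cross 180°.
Leg 2: +28.953° → -165.098°, shortest Δλ = 165.949° (east) — crosses 180°.
Leg 3: -165.098° → -93.851°, shortest Δλ = 71.247° (east) — does not cross 180°.
Leg 4: -93.851° → +156.978°, shortest Δλ = -109.171° (west) — crosses 180°.
Leg 5: +156.978° → -121.245°, shortest Δλ = 81.777° (east) — crosses 180°.
Leg 6: -121.245° → +149.999°, shortest Δλ = -88.756° (west) — crosses 180°.
Total crossings: 4.

4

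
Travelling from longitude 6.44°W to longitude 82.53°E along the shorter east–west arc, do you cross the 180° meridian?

No

Signed shortest Δλ = ((82.53 − -6.44 + 180) mod 360) − 180 = 88.97°.
Going east by 88.97° from -6.44° reaches +82.53° without touching 180°.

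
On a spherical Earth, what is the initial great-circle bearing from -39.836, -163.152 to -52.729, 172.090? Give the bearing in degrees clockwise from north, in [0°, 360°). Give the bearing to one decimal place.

Δλ = 172.090 − -163.152 = 335.242°; wrapped into (−180°, 180°]: -24.758°.
θ = atan2( sin Δλ · cos φ₂ , cos φ₁ · sin φ₂ − sin φ₁ · cos φ₂ · cos Δλ )
  = atan2(-0.25361, -0.25879) = -135.579° → normalised to [0°, 360°): 224.421°.

224.4°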